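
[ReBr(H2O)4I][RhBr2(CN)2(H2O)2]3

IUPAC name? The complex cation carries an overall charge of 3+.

Both ions are complex: the cation is named first with the plain metal name, the anion second with the -ate form; each ion's ligands are alphabetised independently.
The complex cation is given as 3+; its ligand charges sum to -2, so Re = +5.
With 3 anions per cation, each anion must be 3/3 = 1−.
Anion: ligand charges sum to -4; for the ion to be 1−, Rh = +3.

tetraaquabromoiodorhenium(V) diaquadibromodicyanorhodate(III)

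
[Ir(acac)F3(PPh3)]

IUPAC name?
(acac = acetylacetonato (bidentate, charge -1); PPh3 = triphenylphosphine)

(acetylacetonato)trifluoro(triphenylphosphine)iridium(IV)

There is no counter-ion, so the complex is neutral overall.
Ligand charges: 1×acetylacetonato (-1 each), 1×triphenylphosphine (neutral), 3×fluoro (-1 each); total -4. So Ir + (-4) = 0, giving Ir = +4.
Ligands are named alphabetically: acetylacetonato before fluoro before triphenylphosphine.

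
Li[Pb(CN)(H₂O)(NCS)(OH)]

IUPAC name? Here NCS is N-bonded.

The 1 lithium counter-ion carries a total charge of +1, so each complex ion is 1−.
Ligand charges: 1×hydroxo (-1 each), 1×cyano (-1 each), 1×isothiocyanato (-1 each), 1×aqua (neutral); total -3. So Pb + (-3) = 1−, giving Pb = +2.
Ligands are named alphabetically: aqua before cyano before hydroxo before isothiocyanato.
The complex ion is anionic, so lead takes the -ate form plumbate(II).

lithium aquacyanohydroxoisothiocyanatoplumbate(II)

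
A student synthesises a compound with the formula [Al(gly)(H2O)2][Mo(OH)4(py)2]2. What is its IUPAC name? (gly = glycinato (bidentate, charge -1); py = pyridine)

diaqua(glycinato)aluminium(III) tetrahydroxobis(pyridine)molybdate(III)

Both ions are complex: the cation is named first with the plain metal name, the anion second with the -ate form; each ion's ligands are alphabetised independently.
Aluminium is always +3 in its complexes; the cation's ligand charges sum to -1, so the complex cation is 2+.
With 2 anions per cation, each anion must be 2/2 = 1−.
Anion: ligand charges sum to -4; for the ion to be 1−, Mo = +3.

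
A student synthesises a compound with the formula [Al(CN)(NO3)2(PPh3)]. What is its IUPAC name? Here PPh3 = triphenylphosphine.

There is no counter-ion, so the complex is neutral overall.
Ligand charges: 2×nitrato (-1 each), 1×cyano (-1 each), 1×triphenylphosphine (neutral); total -3. So Al + (-3) = 0, giving Al = +3.
Ligands are named alphabetically: cyano before nitrato before triphenylphosphine.

cyanodinitrato(triphenylphosphine)aluminium(III)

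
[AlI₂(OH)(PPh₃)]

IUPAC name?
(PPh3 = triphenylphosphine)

There is no counter-ion, so the complex is neutral overall.
Ligand charges: 2×iodo (-1 each), 1×hydroxo (-1 each), 1×triphenylphosphine (neutral); total -3. So Al + (-3) = 0, giving Al = +3.
Ligands are named alphabetically: hydroxo before iodo before triphenylphosphine.

hydroxodiiodo(triphenylphosphine)aluminium(III)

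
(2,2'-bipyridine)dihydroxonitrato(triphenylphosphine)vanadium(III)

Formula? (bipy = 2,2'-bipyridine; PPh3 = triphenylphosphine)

Ligands: 1 nitrato (NO3, -1), 2 hydroxo (OH, -1), 1 2,2'-bipyridine (bipy, neutral), 1 triphenylphosphine (PPh3, neutral). Ligand charge sum = -3.
With V in oxidation state +3, the complex ion is [V...].

[V(bipy)(NO3)(OH)2(PPh3)]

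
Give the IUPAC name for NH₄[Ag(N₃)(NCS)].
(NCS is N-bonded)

The 1 ammonium counter-ion carries a total charge of +1, so each complex ion is 1−.
Ligand charges: 1×azido (-1 each), 1×isothiocyanato (-1 each); total -2. So Ag + (-2) = 1−, giving Ag = +1.
The complex ion is anionic, so silver takes the -ate form argentate(I).

ammonium azidoisothiocyanatoargentate(I)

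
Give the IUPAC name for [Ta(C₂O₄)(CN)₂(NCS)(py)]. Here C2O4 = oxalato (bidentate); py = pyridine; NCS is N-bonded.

There is no counter-ion, so the complex is neutral overall.
Ligand charges: 1×oxalato (-2 each), 1×pyridine (neutral), 1×isothiocyanato (-1 each), 2×cyano (-1 each); total -5. So Ta + (-5) = 0, giving Ta = +5.
Ligands are named alphabetically: cyano before isothiocyanato before oxalato before pyridine.

dicyanoisothiocyanatooxalato(pyridine)tantalum(V)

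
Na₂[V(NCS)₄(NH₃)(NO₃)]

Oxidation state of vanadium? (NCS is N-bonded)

+3

2 sodium outside the brackets (+1 each) → the complex ion is 2−.
Ligand charges: 4×NCS = -4; 1×NH3 neutral; 1×NO3 = -1; sum -5.
V + (-5) = 2− ⇒ V is +3.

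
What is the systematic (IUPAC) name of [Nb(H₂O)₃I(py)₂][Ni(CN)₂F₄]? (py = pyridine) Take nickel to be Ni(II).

Ni is given as +2; the anion's ligand charges sum to -6, so the complex anion is 4−.
A 1:1 salt means the cation carries the equal and opposite charge, 4+.
Cation: ligand charges sum to -1; for the ion to be 4+, Nb = +5.

triaquaiodobis(pyridine)niobium(V) dicyanotetrafluoronickelate(II)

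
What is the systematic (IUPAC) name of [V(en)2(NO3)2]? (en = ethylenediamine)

bis(ethylenediamine)dinitratovanadium(II)

There is no counter-ion, so the complex is neutral overall.
Ligand charges: 2×ethylenediamine (neutral), 2×nitrato (-1 each); total -2. So V + (-2) = 0, giving V = +2.
Ligands are named alphabetically: ethylenediamine before nitrato.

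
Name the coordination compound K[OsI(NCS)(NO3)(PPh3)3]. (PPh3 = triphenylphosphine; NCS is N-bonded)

The 1 potassium counter-ion carries a total charge of +1, so each complex ion is 1−.
Ligand charges: 1×iodo (-1 each), 1×nitrato (-1 each), 3×triphenylphosphine (neutral), 1×isothiocyanato (-1 each); total -3. So Os + (-3) = 1−, giving Os = +2.
The complex ion is anionic, so osmium takes the -ate form osmate(II).

potassium iodoisothiocyanatonitratotris(triphenylphosphine)osmate(II)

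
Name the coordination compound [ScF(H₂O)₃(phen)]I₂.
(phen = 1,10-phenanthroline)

triaquafluoro(1,10-phenanthroline)scandium(III) iodide

The 2 iodide counter-ions carry a total charge of -2, so each complex ion is 2+.
Ligand charges: 3×aqua (neutral), 1×fluoro (-1 each), 1×1,10-phenanthroline (neutral); total -1. So Sc + (-1) = 2+, giving Sc = +3.
Ligands are named alphabetically: aqua before fluoro before phenanthroline.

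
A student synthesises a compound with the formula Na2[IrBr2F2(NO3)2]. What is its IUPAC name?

The 2 sodium counter-ions carry a total charge of +2, so each complex ion is 2−.
Ligand charges: 2×bromo (-1 each), 2×nitrato (-1 each), 2×fluoro (-1 each); total -6. So Ir + (-6) = 2−, giving Ir = +4.
Ligands are named alphabetically: bromo before fluoro before nitrato.
The complex ion is anionic, so iridium takes the -ate form iridate(IV).

sodium dibromodifluorodinitratoiridate(IV)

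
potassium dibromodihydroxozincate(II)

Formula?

K2[ZnBr2(OH)2]

Ligands: 2 bromo (Br, -1), 2 hydroxo (OH, -1). Ligand charge sum = -4.
Charge balance with potassium (+1) requires 1 complex ion per 2 potassium.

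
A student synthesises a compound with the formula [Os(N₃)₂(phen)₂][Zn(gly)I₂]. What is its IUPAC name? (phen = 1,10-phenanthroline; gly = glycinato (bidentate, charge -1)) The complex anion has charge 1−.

diazidobis(1,10-phenanthroline)osmium(III) (glycinato)diiodozincate(II)

The complex anion is given as 1−; its ligand charges sum to -3, so Zn = +2.
A 1:1 salt means the cation carries the equal and opposite charge, 1+.
Cation: ligand charges sum to -2; for the ion to be 1+, Os = +3.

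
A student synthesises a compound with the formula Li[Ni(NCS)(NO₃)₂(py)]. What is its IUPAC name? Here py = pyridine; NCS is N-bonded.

The 1 lithium counter-ion carries a total charge of +1, so each complex ion is 1−.
Ligand charges: 2×nitrato (-1 each), 1×pyridine (neutral), 1×isothiocyanato (-1 each); total -3. So Ni + (-3) = 1−, giving Ni = +2.
The complex ion is anionic, so nickel takes the -ate form nickelate(II).

lithium isothiocyanatodinitrato(pyridine)nickelate(II)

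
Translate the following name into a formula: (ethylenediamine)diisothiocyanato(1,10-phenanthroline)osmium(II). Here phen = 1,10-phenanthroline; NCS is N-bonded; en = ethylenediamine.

[Os(en)(NCS)2(phen)]

Ligands: 1 1,10-phenanthroline (phen, neutral), 2 isothiocyanato (NCS, -1), 1 ethylenediamine (en, neutral). Ligand charge sum = -2.
With Os in oxidation state +2, the complex ion is [Os...].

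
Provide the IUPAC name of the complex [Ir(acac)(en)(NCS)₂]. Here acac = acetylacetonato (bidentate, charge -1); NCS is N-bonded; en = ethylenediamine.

There is no counter-ion, so the complex is neutral overall.
Ligand charges: 1×acetylacetonato (-1 each), 2×isothiocyanato (-1 each), 1×ethylenediamine (neutral); total -3. So Ir + (-3) = 0, giving Ir = +3.
Ligands are named alphabetically: acetylacetonato before ethylenediamine before isothiocyanato.

(acetylacetonato)(ethylenediamine)diisothiocyanatoiridium(III)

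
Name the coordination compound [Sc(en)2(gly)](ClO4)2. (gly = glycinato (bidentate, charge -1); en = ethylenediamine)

bis(ethylenediamine)(glycinato)scandium(III) perchlorate

The 2 perchlorate counter-ions carry a total charge of -2, so each complex ion is 2+.
Ligand charges: 1×glycinato (-1 each), 2×ethylenediamine (neutral); total -1. So Sc + (-1) = 2+, giving Sc = +3.
Ligands are named alphabetically: ethylenediamine before glycinato.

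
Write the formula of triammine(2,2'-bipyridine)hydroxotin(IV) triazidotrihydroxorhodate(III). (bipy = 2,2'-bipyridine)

[Sn(bipy)(NH3)3(OH)][Rh(N3)3(OH)3]

Cation [Sn…]: ligand charges -1, Sn(IV) ⇒ ion charge 3+.
Anion [Rh…]: ligand charges -6, Rh(III) ⇒ ion charge 3−.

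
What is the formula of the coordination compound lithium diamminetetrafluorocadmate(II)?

Li2[CdF4(NH3)2]

Ligands: 4 fluoro (F, -1), 2 ammine (NH3, neutral). Ligand charge sum = -4.
With Cd in oxidation state +2, the complex ion is [Cd...]^2−.
Charge balance with lithium (+1) requires 1 complex ion per 2 lithium.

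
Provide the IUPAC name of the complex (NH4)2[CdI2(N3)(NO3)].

ammonium azidodiiodonitratocadmate(II)

The 2 ammonium counter-ions carry a total charge of +2, so each complex ion is 2−.
Ligand charges: 1×azido (-1 each), 1×nitrato (-1 each), 2×iodo (-1 each); total -4. So Cd + (-4) = 2−, giving Cd = +2.
Ligands are named alphabetically: azido before iodo before nitrato.
The complex ion is anionic, so cadmium takes the -ate form cadmate(II).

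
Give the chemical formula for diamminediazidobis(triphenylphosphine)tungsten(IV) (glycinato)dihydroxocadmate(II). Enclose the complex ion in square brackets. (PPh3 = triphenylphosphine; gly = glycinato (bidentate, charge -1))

Cation [W…]: ligand charges -2, W(IV) ⇒ ion charge 2+.
Anion [Cd…]: ligand charges -3, Cd(II) ⇒ ion charge 1−.

[W(N3)2(NH3)2(PPh3)2][Cd(gly)(OH)2]2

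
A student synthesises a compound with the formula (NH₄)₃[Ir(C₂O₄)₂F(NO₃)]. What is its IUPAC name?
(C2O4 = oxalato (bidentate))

The 3 ammonium counter-ions carry a total charge of +3, so each complex ion is 3−.
Ligand charges: 2×oxalato (-2 each), 1×nitrato (-1 each), 1×fluoro (-1 each); total -6. So Ir + (-6) = 3−, giving Ir = +3.
The complex ion is anionic, so iridium takes the -ate form iridate(III).

ammonium fluoronitratodioxalatoiridate(III)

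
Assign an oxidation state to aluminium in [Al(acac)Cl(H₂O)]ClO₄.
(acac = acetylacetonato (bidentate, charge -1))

+3

1 perchlorate outside the brackets (-1 each) → the complex ion is 1+.
Ligand charges: 1×acac = -1; 1×H2O neutral; 1×Cl = -1; sum -2.
Al + (-2) = 1+ ⇒ Al is +3.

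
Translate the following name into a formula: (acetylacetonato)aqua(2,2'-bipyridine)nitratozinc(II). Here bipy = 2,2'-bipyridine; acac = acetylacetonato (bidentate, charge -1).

[Zn(acac)(bipy)(H2O)(NO3)]

Ligands: 1 nitrato (NO3, -1), 1 2,2'-bipyridine (bipy, neutral), 1 acetylacetonato (acac, -1), 1 aqua (H2O, neutral). Ligand charge sum = -2.
With Zn in oxidation state +2, the complex ion is [Zn...].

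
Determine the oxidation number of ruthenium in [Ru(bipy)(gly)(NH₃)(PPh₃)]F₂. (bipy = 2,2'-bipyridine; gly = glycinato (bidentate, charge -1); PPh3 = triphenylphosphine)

+3

2 fluoride outside the brackets (-1 each) → the complex ion is 2+.
Ligand charges: 1×NH3 neutral; 1×bipy neutral; 1×gly = -1; 1×PPh3 neutral; sum -1.
Ru + (-1) = 2+ ⇒ Ru is +3.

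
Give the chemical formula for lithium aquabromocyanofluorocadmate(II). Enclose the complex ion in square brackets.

Ligands: 1 cyano (CN, -1), 1 aqua (H2O, neutral), 1 bromo (Br, -1), 1 fluoro (F, -1). Ligand charge sum = -3.
Charge balance with lithium (+1) requires 1 complex ion per 1 lithium.

Li[CdBr(CN)F(H2O)]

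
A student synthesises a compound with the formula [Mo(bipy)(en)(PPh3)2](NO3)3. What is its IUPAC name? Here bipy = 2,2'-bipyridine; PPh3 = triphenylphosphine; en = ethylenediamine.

The 3 nitrate counter-ions carry a total charge of -3, so each complex ion is 3+.
Ligand charges: 1×2,2'-bipyridine (neutral), 2×triphenylphosphine (neutral), 1×ethylenediamine (neutral); total 0. So Mo + (0) = 3+, giving Mo = +3.
Ligands are named alphabetically: bipyridine before ethylenediamine before triphenylphosphine.

(2,2'-bipyridine)(ethylenediamine)bis(triphenylphosphine)molybdenum(III) nitrate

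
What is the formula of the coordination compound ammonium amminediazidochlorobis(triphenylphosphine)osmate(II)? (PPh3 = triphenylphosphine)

Ligands: 2 azido (N3, -1), 1 ammine (NH3, neutral), 1 chloro (Cl, -1), 2 triphenylphosphine (PPh3, neutral). Ligand charge sum = -3.
With Os in oxidation state +2, the complex ion is [Os...]^1−.
Charge balance with ammonium (+1) requires 1 complex ion per 1 ammonium.

NH4[OsCl(N3)2(NH3)(PPh3)2]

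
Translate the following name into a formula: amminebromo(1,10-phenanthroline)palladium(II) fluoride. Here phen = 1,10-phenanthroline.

[PdBr(NH3)(phen)]F

Ligands: 1 ammine (NH3, neutral), 1 bromo (Br, -1), 1 1,10-phenanthroline (phen, neutral). Ligand charge sum = -1.
With Pd in oxidation state +2, the complex ion is [Pd...]^1+.
Charge balance with fluoride (-1) requires 1 complex ion per 1 fluoride.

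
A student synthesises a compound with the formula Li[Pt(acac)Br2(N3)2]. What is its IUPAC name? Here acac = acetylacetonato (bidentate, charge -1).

The 1 lithium counter-ion carries a total charge of +1, so each complex ion is 1−.
Ligand charges: 2×bromo (-1 each), 1×acetylacetonato (-1 each), 2×azido (-1 each); total -5. So Pt + (-5) = 1−, giving Pt = +4.
Ligands are named alphabetically: acetylacetonato before azido before bromo.
The complex ion is anionic, so platinum takes the -ate form platinate(IV).

lithium (acetylacetonato)diazidodibromoplatinate(IV)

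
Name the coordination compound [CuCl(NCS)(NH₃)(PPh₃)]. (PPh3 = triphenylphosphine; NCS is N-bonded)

amminechloroisothiocyanato(triphenylphosphine)copper(II)

There is no counter-ion, so the complex is neutral overall.
Ligand charges: 1×triphenylphosphine (neutral), 1×chloro (-1 each), 1×ammine (neutral), 1×isothiocyanato (-1 each); total -2. So Cu + (-2) = 0, giving Cu = +2.
Ligands are named alphabetically: ammine before chloro before isothiocyanato before triphenylphosphine.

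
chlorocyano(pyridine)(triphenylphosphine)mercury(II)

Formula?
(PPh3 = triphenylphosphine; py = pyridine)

Ligands: 1 triphenylphosphine (PPh3, neutral), 1 cyano (CN, -1), 1 chloro (Cl, -1), 1 pyridine (py, neutral). Ligand charge sum = -2.
With Hg in oxidation state +2, the complex ion is [Hg...].

[HgCl(CN)(PPh3)(py)]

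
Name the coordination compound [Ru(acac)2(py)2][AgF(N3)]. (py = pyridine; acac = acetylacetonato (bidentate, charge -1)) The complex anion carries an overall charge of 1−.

bis(acetylacetonato)bis(pyridine)ruthenium(III) azidofluoroargentate(I)

Both ions are complex: the cation is named first with the plain metal name, the anion second with the -ate form; each ion's ligands are alphabetised independently.
The complex anion is given as 1−; its ligand charges sum to -2, so Ag = +1.
A 1:1 salt means the cation carries the equal and opposite charge, 1+.
Cation: ligand charges sum to -2; for the ion to be 1+, Ru = +3.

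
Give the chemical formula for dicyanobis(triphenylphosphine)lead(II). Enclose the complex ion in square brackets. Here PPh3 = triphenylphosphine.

[Pb(CN)2(PPh3)2]

Ligands: 2 cyano (CN, -1), 2 triphenylphosphine (PPh3, neutral). Ligand charge sum = -2.
With Pb in oxidation state +2, the complex ion is [Pb...].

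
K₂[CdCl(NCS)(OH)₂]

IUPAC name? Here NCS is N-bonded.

The 2 potassium counter-ions carry a total charge of +2, so each complex ion is 2−.
Ligand charges: 2×hydroxo (-1 each), 1×chloro (-1 each), 1×isothiocyanato (-1 each); total -4. So Cd + (-4) = 2−, giving Cd = +2.
Ligands are named alphabetically: chloro before hydroxo before isothiocyanato.
The complex ion is anionic, so cadmium takes the -ate form cadmate(II).

potassium chlorodihydroxoisothiocyanatocadmate(II)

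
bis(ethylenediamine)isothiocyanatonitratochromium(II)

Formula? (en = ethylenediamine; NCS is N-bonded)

[Cr(en)2(NCS)(NO3)]

Ligands: 2 ethylenediamine (en, neutral), 1 isothiocyanato (NCS, -1), 1 nitrato (NO3, -1). Ligand charge sum = -2.
With Cr in oxidation state +2, the complex ion is [Cr...].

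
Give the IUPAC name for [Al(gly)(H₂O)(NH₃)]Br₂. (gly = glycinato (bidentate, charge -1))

ammineaqua(glycinato)aluminium(III) bromide

The 2 bromide counter-ions carry a total charge of -2, so each complex ion is 2+.
Ligand charges: 1×ammine (neutral), 1×glycinato (-1 each), 1×aqua (neutral); total -1. So Al + (-1) = 2+, giving Al = +3.
Ligands are named alphabetically: ammine before aqua before glycinato.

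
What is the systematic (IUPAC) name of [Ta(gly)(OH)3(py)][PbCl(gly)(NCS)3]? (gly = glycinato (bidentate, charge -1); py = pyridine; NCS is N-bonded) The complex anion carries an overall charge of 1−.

Both ions are complex: the cation is named first with the plain metal name, the anion second with the -ate form; each ion's ligands are alphabetised independently.
The complex anion is given as 1−; its ligand charges sum to -5, so Pb = +4.
A 1:1 salt means the cation carries the equal and opposite charge, 1+.
Cation: ligand charges sum to -4; for the ion to be 1+, Ta = +5.

(glycinato)trihydroxo(pyridine)tantalum(V) chloro(glycinato)triisothiocyanatoplumbate(IV)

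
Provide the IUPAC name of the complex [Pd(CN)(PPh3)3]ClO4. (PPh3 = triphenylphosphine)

The 1 perchlorate counter-ion carries a total charge of -1, so each complex ion is 1+.
Ligand charges: 3×triphenylphosphine (neutral), 1×cyano (-1 each); total -1. So Pd + (-1) = 1+, giving Pd = +2.
Ligands are named alphabetically: cyano before triphenylphosphine.

cyanotris(triphenylphosphine)palladium(II) perchlorate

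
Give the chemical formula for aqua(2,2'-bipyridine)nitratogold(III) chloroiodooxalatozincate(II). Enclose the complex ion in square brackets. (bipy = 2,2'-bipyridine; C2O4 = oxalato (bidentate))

[Au(bipy)(H2O)(NO3)][Zn(C2O4)ClI]

Cation [Au…]: ligand charges -1, Au(III) ⇒ ion charge 2+.
Anion [Zn…]: ligand charges -4, Zn(II) ⇒ ion charge 2−.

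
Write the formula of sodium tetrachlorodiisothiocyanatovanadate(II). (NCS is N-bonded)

Ligands: 4 chloro (Cl, -1), 2 isothiocyanato (NCS, -1). Ligand charge sum = -6.
With V in oxidation state +2, the complex ion is [V...]^4−.
Charge balance with sodium (+1) requires 1 complex ion per 4 sodium.

Na4[VCl4(NCS)2]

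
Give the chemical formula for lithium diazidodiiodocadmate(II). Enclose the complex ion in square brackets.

Ligands: 2 iodo (I, -1), 2 azido (N3, -1). Ligand charge sum = -4.
Charge balance with lithium (+1) requires 1 complex ion per 2 lithium.

Li2[CdI2(N3)2]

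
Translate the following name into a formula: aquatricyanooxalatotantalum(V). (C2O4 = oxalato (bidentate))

Ligands: 1 oxalato (C2O4, -2), 3 cyano (CN, -1), 1 aqua (H2O, neutral). Ligand charge sum = -5.
With Ta in oxidation state +5, the complex ion is [Ta...].

[Ta(C2O4)(CN)3(H2O)]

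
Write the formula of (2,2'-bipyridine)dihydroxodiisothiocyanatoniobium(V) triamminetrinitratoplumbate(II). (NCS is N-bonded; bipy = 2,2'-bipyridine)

[Nb(bipy)(NCS)2(OH)2][Pb(NH3)3(NO3)3]

Cation [Nb…]: ligand charges -4, Nb(V) ⇒ ion charge 1+.
Anion [Pb…]: ligand charges -3, Pb(II) ⇒ ion charge 1−.
One 1+ cation balances one 1− anion.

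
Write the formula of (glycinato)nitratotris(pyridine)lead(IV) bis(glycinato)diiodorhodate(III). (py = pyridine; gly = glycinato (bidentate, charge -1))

[Pb(gly)(NO3)(py)3][Rh(gly)2I2]2

Cation [Pb…]: ligand charges -2, Pb(IV) ⇒ ion charge 2+.
Anion [Rh…]: ligand charges -4, Rh(III) ⇒ ion charge 1−.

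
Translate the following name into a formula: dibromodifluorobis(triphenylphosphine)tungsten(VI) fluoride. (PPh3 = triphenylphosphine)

[WBr2F2(PPh3)2]F2

Ligands: 2 triphenylphosphine (PPh3, neutral), 2 bromo (Br, -1), 2 fluoro (F, -1). Ligand charge sum = -4.
With W in oxidation state +6, the complex ion is [W...]^2+.
Charge balance with fluoride (-1) requires 1 complex ion per 2 fluoride.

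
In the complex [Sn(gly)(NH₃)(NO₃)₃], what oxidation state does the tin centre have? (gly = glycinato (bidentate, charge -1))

+4

No counter-ion: the bracketed complex is neutral.
Ligand charges: 1×NH3 neutral; 1×gly = -1; 3×NO3 = -3; sum -4.
Sn + (-4) = 0 ⇒ Sn is +4.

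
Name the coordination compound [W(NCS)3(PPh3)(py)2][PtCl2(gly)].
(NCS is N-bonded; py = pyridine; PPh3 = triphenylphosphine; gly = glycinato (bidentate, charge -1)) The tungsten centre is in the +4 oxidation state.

Both ions are complex: the cation is named first with the plain metal name, the anion second with the -ate form; each ion's ligands are alphabetised independently.
W is given as +4; the cation's ligand charges sum to -3, so the complex cation is 1+.
A 1:1 salt means the anion carries the equal and opposite charge, 1−.
Anion: ligand charges sum to -3; for the ion to be 1−, Pt = +2.

triisothiocyanatobis(pyridine)(triphenylphosphine)tungsten(IV) dichloro(glycinato)platinate(II)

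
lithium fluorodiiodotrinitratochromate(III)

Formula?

Li3[CrFI2(NO3)3]

Ligands: 1 fluoro (F, -1), 3 nitrato (NO3, -1), 2 iodo (I, -1). Ligand charge sum = -6.
Charge balance with lithium (+1) requires 1 complex ion per 3 lithium.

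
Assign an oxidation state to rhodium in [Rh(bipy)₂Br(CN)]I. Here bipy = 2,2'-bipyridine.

1 iodide outside the brackets (-1 each) → the complex ion is 1+.
Ligand charges: 1×Br = -1; 2×bipy neutral; 1×CN = -1; sum -2.
Rh + (-2) = 1+ ⇒ Rh is +3.

+3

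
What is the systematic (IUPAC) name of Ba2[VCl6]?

The 2 barium counter-ions carry a total charge of +4, so each complex ion is 4−.
Ligand charges: 6×chloro (-1 each); total -6. So V + (-6) = 4−, giving V = +2.
The complex ion is anionic, so vanadium takes the -ate form vanadate(II).

barium hexachlorovanadate(II)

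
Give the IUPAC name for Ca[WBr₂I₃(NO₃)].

The 1 calcium counter-ion carries a total charge of +2, so each complex ion is 2−.
Ligand charges: 1×nitrato (-1 each), 3×iodo (-1 each), 2×bromo (-1 each); total -6. So W + (-6) = 2−, giving W = +4.
Ligands are named alphabetically: bromo before iodo before nitrato.
The complex ion is anionic, so tungsten takes the -ate form tungstate(IV).

calcium dibromotriiodonitratotungstate(IV)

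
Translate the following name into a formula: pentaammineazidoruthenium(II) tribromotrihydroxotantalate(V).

Cation [Ru…]: ligand charges -1, Ru(II) ⇒ ion charge 1+.
Anion [Ta…]: ligand charges -6, Ta(V) ⇒ ion charge 1−.

[Ru(N3)(NH3)5][TaBr3(OH)3]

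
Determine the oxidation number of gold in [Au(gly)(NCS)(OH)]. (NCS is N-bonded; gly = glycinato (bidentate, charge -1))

No counter-ion: the bracketed complex is neutral.
Ligand charges: 1×OH = -1; 1×NCS = -1; 1×gly = -1; sum -3.
Au + (-3) = 0 ⇒ Au is +3.

+3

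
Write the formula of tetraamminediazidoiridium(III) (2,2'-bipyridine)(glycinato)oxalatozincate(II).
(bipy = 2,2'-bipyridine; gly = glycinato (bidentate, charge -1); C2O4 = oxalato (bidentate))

Cation [Ir…]: ligand charges -2, Ir(III) ⇒ ion charge 1+.
Anion [Zn…]: ligand charges -3, Zn(II) ⇒ ion charge 1−.
One 1+ cation balances one 1− anion.

[Ir(N3)2(NH3)4][Zn(bipy)(C2O4)(gly)]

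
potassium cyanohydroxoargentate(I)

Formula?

Ligands: 1 cyano (CN, -1), 1 hydroxo (OH, -1). Ligand charge sum = -2.
Charge balance with potassium (+1) requires 1 complex ion per 1 potassium.

K[Ag(CN)(OH)]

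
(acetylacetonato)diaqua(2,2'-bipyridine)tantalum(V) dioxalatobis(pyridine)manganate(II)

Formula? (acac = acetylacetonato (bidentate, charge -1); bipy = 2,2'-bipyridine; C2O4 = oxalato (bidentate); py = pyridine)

Cation [Ta…]: ligand charges -1, Ta(V) ⇒ ion charge 4+.
Anion [Mn…]: ligand charges -4, Mn(II) ⇒ ion charge 2−.
One 4+ cation requires 2 of the 2− anion.

[Ta(acac)(bipy)(H2O)2][Mn(C2O4)2(py)2]2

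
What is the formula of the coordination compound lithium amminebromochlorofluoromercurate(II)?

Li[HgBrClF(NH3)]

Ligands: 1 chloro (Cl, -1), 1 fluoro (F, -1), 1 bromo (Br, -1), 1 ammine (NH3, neutral). Ligand charge sum = -3.
Charge balance with lithium (+1) requires 1 complex ion per 1 lithium.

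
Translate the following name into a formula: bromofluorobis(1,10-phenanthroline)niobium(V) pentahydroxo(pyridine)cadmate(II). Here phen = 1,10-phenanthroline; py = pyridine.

[NbBrF(phen)2][Cd(OH)5(py)]

Cation [Nb…]: ligand charges -2, Nb(V) ⇒ ion charge 3+.
Anion [Cd…]: ligand charges -5, Cd(II) ⇒ ion charge 3−.
One 3+ cation balances one 3− anion.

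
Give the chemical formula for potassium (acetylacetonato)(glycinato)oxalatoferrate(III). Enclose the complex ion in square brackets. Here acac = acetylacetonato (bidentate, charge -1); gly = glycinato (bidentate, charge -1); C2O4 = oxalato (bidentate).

Ligands: 1 acetylacetonato (acac, -1), 1 glycinato (gly, -1), 1 oxalato (C2O4, -2). Ligand charge sum = -4.
With Fe in oxidation state +3, the complex ion is [Fe...]^1−.
Charge balance with potassium (+1) requires 1 complex ion per 1 potassium.

K[Fe(acac)(C2O4)(gly)]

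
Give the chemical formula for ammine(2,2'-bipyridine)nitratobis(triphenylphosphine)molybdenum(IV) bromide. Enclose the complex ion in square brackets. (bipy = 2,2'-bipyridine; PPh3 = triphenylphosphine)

Ligands: 1 nitrato (NO3, -1), 1 2,2'-bipyridine (bipy, neutral), 1 ammine (NH3, neutral), 2 triphenylphosphine (PPh3, neutral). Ligand charge sum = -1.
With Mo in oxidation state +4, the complex ion is [Mo...]^3+.
Charge balance with bromide (-1) requires 1 complex ion per 3 bromide.

[Mo(bipy)(NH3)(NO3)(PPh3)2]Br3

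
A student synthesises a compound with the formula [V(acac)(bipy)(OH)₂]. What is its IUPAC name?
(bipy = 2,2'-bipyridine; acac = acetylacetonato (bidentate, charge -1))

(acetylacetonato)(2,2'-bipyridine)dihydroxovanadium(III)

There is no counter-ion, so the complex is neutral overall.
Ligand charges: 2×hydroxo (-1 each), 1×2,2'-bipyridine (neutral), 1×acetylacetonato (-1 each); total -3. So V + (-3) = 0, giving V = +3.
Ligands are named alphabetically: acetylacetonato before bipyridine before hydroxo.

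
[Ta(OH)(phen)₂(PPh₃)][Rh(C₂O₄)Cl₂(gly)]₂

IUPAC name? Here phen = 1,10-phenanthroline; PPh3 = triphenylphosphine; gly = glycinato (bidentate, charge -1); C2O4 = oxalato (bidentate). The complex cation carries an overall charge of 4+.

Both ions are complex: the cation is named first with the plain metal name, the anion second with the -ate form; each ion's ligands are alphabetised independently.
The complex cation is given as 4+; its ligand charges sum to -1, so Ta = +5.
With 2 anions per cation, each anion must be 4/2 = 2−.
Anion: ligand charges sum to -5; for the ion to be 2−, Rh = +3.

hydroxobis(1,10-phenanthroline)(triphenylphosphine)tantalum(V) dichloro(glycinato)oxalatorhodate(III)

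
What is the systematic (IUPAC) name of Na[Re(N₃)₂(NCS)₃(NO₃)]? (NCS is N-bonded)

The 1 sodium counter-ion carries a total charge of +1, so each complex ion is 1−.
Ligand charges: 1×nitrato (-1 each), 3×isothiocyanato (-1 each), 2×azido (-1 each); total -6. So Re + (-6) = 1−, giving Re = +5.
Ligands are named alphabetically: azido before isothiocyanato before nitrato.
The complex ion is anionic, so rhenium takes the -ate form rhenate(V).

sodium diazidotriisothiocyanatonitratorhenate(V)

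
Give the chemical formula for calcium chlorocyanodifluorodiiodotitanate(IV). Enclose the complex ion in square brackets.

Ligands: 2 fluoro (F, -1), 1 chloro (Cl, -1), 1 cyano (CN, -1), 2 iodo (I, -1). Ligand charge sum = -6.
With Ti in oxidation state +4, the complex ion is [Ti...]^2−.
Charge balance with calcium (+2) requires 1 complex ion per 1 calcium.

Ca[TiCl(CN)F2I2]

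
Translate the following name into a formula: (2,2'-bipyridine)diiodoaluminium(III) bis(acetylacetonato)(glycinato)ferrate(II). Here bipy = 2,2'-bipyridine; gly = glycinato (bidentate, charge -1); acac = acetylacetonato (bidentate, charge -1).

[Al(bipy)I2][Fe(acac)2(gly)]

Cation [Al…]: ligand charges -2, Al(III) ⇒ ion charge 1+.
Anion [Fe…]: ligand charges -3, Fe(II) ⇒ ion charge 1−.
One 1+ cation balances one 1− anion.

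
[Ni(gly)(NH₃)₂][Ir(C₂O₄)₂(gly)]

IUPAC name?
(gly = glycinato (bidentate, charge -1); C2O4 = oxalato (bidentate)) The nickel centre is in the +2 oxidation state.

Ni is given as +2; the cation's ligand charges sum to -1, so the complex cation is 1+.
A 1:1 salt means the anion carries the equal and opposite charge, 1−.
Anion: ligand charges sum to -5; for the ion to be 1−, Ir = +4.

diammine(glycinato)nickel(II) (glycinato)dioxalatoiridate(IV)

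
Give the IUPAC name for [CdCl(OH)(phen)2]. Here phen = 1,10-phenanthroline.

There is no counter-ion, so the complex is neutral overall.
Ligand charges: 1×hydroxo (-1 each), 2×1,10-phenanthroline (neutral), 1×chloro (-1 each); total -2. So Cd + (-2) = 0, giving Cd = +2.
Ligands are named alphabetically: chloro before hydroxo before phenanthroline.

chlorohydroxobis(1,10-phenanthroline)cadmium(II)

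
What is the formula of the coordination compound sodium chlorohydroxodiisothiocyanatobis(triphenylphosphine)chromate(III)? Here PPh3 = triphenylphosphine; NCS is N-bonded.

Na[CrCl(NCS)2(OH)(PPh3)2]

Ligands: 2 triphenylphosphine (PPh3, neutral), 1 hydroxo (OH, -1), 2 isothiocyanato (NCS, -1), 1 chloro (Cl, -1). Ligand charge sum = -4.
With Cr in oxidation state +3, the complex ion is [Cr...]^1−.
Charge balance with sodium (+1) requires 1 complex ion per 1 sodium.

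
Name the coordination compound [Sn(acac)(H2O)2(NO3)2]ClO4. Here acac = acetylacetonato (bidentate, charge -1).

The 1 perchlorate counter-ion carries a total charge of -1, so each complex ion is 1+.
Ligand charges: 2×nitrato (-1 each), 2×aqua (neutral), 1×acetylacetonato (-1 each); total -3. So Sn + (-3) = 1+, giving Sn = +4.
Ligands are named alphabetically: acetylacetonato before aqua before nitrato.

(acetylacetonato)diaquadinitratotin(IV) perchlorate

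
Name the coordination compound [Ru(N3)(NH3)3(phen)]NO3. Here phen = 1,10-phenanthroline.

The 1 nitrate counter-ion carries a total charge of -1, so each complex ion is 1+.
Ligand charges: 1×1,10-phenanthroline (neutral), 1×azido (-1 each), 3×ammine (neutral); total -1. So Ru + (-1) = 1+, giving Ru = +2.
Ligands are named alphabetically: ammine before azido before phenanthroline.

triammineazido(1,10-phenanthroline)ruthenium(II) nitrate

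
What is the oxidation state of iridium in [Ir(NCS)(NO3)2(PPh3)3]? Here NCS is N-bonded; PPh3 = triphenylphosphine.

+3

No counter-ion: the bracketed complex is neutral.
Ligand charges: 1×NCS = -1; 2×NO3 = -2; 3×PPh3 neutral; sum -3.
Ir + (-3) = 0 ⇒ Ir is +3.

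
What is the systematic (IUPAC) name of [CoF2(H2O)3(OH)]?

There is no counter-ion, so the complex is neutral overall.
Ligand charges: 2×fluoro (-1 each), 3×aqua (neutral), 1×hydroxo (-1 each); total -3. So Co + (-3) = 0, giving Co = +3.
Ligands are named alphabetically: aqua before fluoro before hydroxo.

triaquadifluorohydroxocobalt(III)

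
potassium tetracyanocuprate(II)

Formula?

K2[Cu(CN)4]

Ligands: 4 cyano (CN, -1). Ligand charge sum = -4.
With Cu in oxidation state +2, the complex ion is [Cu...]^2−.
Charge balance with potassium (+1) requires 1 complex ion per 2 potassium.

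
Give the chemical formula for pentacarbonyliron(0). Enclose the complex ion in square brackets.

[Fe(CO)5]

Ligands: 5 carbonyl (CO, neutral). Ligand charge sum = 0.
With Fe in oxidation state 0, the complex ion is [Fe...].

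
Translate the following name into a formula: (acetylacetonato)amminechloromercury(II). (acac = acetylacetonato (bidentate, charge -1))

[Hg(acac)Cl(NH3)]

Ligands: 1 chloro (Cl, -1), 1 ammine (NH3, neutral), 1 acetylacetonato (acac, -1). Ligand charge sum = -2.
With Hg in oxidation state +2, the complex ion is [Hg...].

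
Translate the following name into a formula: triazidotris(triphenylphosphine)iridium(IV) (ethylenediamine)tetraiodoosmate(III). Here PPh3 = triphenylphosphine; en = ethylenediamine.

Cation [Ir…]: ligand charges -3, Ir(IV) ⇒ ion charge 1+.
Anion [Os…]: ligand charges -4, Os(III) ⇒ ion charge 1−.
One 1+ cation balances one 1− anion.

[Ir(N3)3(PPh3)3][Os(en)I4]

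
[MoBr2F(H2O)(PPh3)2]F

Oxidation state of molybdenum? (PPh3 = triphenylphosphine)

1 fluoride outside the brackets (-1 each) → the complex ion is 1+.
Ligand charges: 2×PPh3 neutral; 1×H2O neutral; 1×F = -1; 2×Br = -2; sum -3.
Mo + (-3) = 1+ ⇒ Mo is +4.

+4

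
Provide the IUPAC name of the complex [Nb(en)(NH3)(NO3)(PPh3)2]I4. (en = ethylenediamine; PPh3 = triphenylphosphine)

ammine(ethylenediamine)nitratobis(triphenylphosphine)niobium(V) iodide

The 4 iodide counter-ions carry a total charge of -4, so each complex ion is 4+.
Ligand charges: 1×ammine (neutral), 1×ethylenediamine (neutral), 1×nitrato (-1 each), 2×triphenylphosphine (neutral); total -1. So Nb + (-1) = 4+, giving Nb = +5.
Ligands are named alphabetically: ammine before ethylenediamine before nitrato before triphenylphosphine.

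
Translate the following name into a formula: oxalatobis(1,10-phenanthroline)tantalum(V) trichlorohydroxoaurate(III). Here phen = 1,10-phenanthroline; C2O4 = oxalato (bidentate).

Cation [Ta…]: ligand charges -2, Ta(V) ⇒ ion charge 3+.
Anion [Au…]: ligand charges -4, Au(III) ⇒ ion charge 1−.
One 3+ cation requires 3 of the 1− anion.

[Ta(C2O4)(phen)2][AuCl3(OH)]3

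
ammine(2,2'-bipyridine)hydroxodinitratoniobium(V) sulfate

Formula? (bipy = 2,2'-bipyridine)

Ligands: 2 nitrato (NO3, -1), 1 ammine (NH3, neutral), 1 hydroxo (OH, -1), 1 2,2'-bipyridine (bipy, neutral). Ligand charge sum = -3.
With Nb in oxidation state +5, the complex ion is [Nb...]^2+.
Charge balance with sulfate (-2) requires 1 complex ion per 1 sulfate.

[Nb(bipy)(NH3)(NO3)2(OH)]SO4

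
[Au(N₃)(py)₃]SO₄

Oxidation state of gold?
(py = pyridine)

1 sulfate outside the brackets (-2 each) → the complex ion is 2+.
Ligand charges: 3×py neutral; 1×N3 = -1; sum -1.
Au + (-1) = 2+ ⇒ Au is +3.

+3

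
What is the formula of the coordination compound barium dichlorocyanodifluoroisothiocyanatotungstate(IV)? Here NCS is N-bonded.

Ba[WCl2(CN)F2(NCS)]

Ligands: 1 cyano (CN, -1), 1 isothiocyanato (NCS, -1), 2 chloro (Cl, -1), 2 fluoro (F, -1). Ligand charge sum = -6.
With W in oxidation state +4, the complex ion is [W...]^2−.
Charge balance with barium (+2) requires 1 complex ion per 1 barium.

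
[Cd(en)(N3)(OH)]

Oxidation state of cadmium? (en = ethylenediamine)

+2

No counter-ion: the bracketed complex is neutral.
Ligand charges: 1×OH = -1; 1×N3 = -1; 1×en neutral; sum -2.
Cd + (-2) = 0 ⇒ Cd is +2.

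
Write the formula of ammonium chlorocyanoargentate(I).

Ligands: 1 chloro (Cl, -1), 1 cyano (CN, -1). Ligand charge sum = -2.
With Ag in oxidation state +1, the complex ion is [Ag...]^1−.
Charge balance with ammonium (+1) requires 1 complex ion per 1 ammonium.

NH4[AgCl(CN)]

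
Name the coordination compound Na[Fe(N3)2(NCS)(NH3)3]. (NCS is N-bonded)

sodium triamminediazidoisothiocyanatoferrate(II)

The 1 sodium counter-ion carries a total charge of +1, so each complex ion is 1−.
Ligand charges: 1×isothiocyanato (-1 each), 2×azido (-1 each), 3×ammine (neutral); total -3. So Fe + (-3) = 1−, giving Fe = +2.
Ligands are named alphabetically: ammine before azido before isothiocyanato.
The complex ion is anionic, so iron takes the -ate form ferrate(II).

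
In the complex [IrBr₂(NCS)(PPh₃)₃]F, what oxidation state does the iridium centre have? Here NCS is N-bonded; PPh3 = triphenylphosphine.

+4

1 fluoride outside the brackets (-1 each) → the complex ion is 1+.
Ligand charges: 1×NCS = -1; 2×Br = -2; 3×PPh3 neutral; sum -3.
Ir + (-3) = 1+ ⇒ Ir is +4.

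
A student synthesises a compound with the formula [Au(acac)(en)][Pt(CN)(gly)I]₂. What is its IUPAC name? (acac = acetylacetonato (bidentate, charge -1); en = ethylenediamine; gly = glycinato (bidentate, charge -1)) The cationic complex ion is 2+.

The complex cation is given as 2+; its ligand charges sum to -1, so Au = +3.
With 2 anions per cation, each anion must be 2/2 = 1−.
Anion: ligand charges sum to -3; for the ion to be 1−, Pt = +2.

(acetylacetonato)(ethylenediamine)gold(III) cyano(glycinato)iodoplatinate(II)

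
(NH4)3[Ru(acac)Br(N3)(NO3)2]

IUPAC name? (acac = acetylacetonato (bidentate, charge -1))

ammonium (acetylacetonato)azidobromodinitratoruthenate(II)

The 3 ammonium counter-ions carry a total charge of +3, so each complex ion is 3−.
Ligand charges: 1×azido (-1 each), 2×nitrato (-1 each), 1×bromo (-1 each), 1×acetylacetonato (-1 each); total -5. So Ru + (-5) = 3−, giving Ru = +2.
The complex ion is anionic, so ruthenium takes the -ate form ruthenate(II).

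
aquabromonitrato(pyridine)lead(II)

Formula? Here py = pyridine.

[PbBr(H2O)(NO3)(py)]

Ligands: 1 nitrato (NO3, -1), 1 pyridine (py, neutral), 1 bromo (Br, -1), 1 aqua (H2O, neutral). Ligand charge sum = -2.
With Pb in oxidation state +2, the complex ion is [Pb...].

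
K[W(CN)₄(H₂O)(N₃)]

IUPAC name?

potassium aquaazidotetracyanotungstate(IV)

The 1 potassium counter-ion carries a total charge of +1, so each complex ion is 1−.
Ligand charges: 1×azido (-1 each), 4×cyano (-1 each), 1×aqua (neutral); total -5. So W + (-5) = 1−, giving W = +4.
The complex ion is anionic, so tungsten takes the -ate form tungstate(IV).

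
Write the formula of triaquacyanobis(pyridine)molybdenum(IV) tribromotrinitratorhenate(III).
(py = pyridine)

[Mo(CN)(H2O)3(py)2][ReBr3(NO3)3]

Cation [Mo…]: ligand charges -1, Mo(IV) ⇒ ion charge 3+.
Anion [Re…]: ligand charges -6, Re(III) ⇒ ion charge 3−.
One 3+ cation balances one 3− anion.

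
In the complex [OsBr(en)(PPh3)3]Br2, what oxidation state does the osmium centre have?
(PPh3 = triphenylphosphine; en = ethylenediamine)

+3

2 bromide outside the brackets (-1 each) → the complex ion is 2+.
Ligand charges: 1×Br = -1; 3×PPh3 neutral; 1×en neutral; sum -1.
Os + (-1) = 2+ ⇒ Os is +3.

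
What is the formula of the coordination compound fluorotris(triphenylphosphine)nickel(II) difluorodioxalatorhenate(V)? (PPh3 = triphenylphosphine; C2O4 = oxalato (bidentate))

[NiF(PPh3)3][Re(C2O4)2F2]

Cation [Ni…]: ligand charges -1, Ni(II) ⇒ ion charge 1+.
Anion [Re…]: ligand charges -6, Re(V) ⇒ ion charge 1−.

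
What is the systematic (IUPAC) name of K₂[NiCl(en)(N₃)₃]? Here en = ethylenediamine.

The 2 potassium counter-ions carry a total charge of +2, so each complex ion is 2−.
Ligand charges: 1×ethylenediamine (neutral), 3×azido (-1 each), 1×chloro (-1 each); total -4. So Ni + (-4) = 2−, giving Ni = +2.
The complex ion is anionic, so nickel takes the -ate form nickelate(II).

potassium triazidochloro(ethylenediamine)nickelate(II)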